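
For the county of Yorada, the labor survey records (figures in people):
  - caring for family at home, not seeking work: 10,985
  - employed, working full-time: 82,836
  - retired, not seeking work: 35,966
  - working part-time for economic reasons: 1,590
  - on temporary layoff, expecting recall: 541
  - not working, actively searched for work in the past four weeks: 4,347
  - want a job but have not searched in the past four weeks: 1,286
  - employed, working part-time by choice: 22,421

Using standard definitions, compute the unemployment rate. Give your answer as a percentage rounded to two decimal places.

Employed = 82,836 + 1,590 + 22,421 = 106,847 (anyone who worked, including part-time for economic reasons, counts as employed).
Unemployed = 541 + 4,347 = 4,888 (jobless and actively searching, or on temporary layoff).
Labor force = 106,847 + 4,888 = 111,735.
Unemployment rate = 4,888 / 111,735 = 4.37%.

Unemployment rate ≈ 4.37%.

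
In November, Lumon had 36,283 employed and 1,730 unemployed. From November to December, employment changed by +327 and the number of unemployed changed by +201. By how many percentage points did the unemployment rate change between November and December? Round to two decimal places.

November: labor force = 36,283 + 1,730 = 38,013; u = 1,730/38,013 = 4.55%.
December: labor force = 36,610 + 1,931 = 38,541; u = 1,931/38,541 = 5.01%.
Change = 5.01% − 4.55% = +0.46 pp.

The unemployment rate changed by +0.46 percentage points.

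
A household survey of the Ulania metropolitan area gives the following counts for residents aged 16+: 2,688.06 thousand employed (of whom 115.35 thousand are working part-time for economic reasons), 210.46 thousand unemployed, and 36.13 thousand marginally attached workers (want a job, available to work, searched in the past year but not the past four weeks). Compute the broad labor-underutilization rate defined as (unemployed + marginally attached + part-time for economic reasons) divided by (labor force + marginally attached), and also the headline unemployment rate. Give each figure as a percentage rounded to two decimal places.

Labor force = 2,688.06 + 210.46 = 2,898.52 thousand.
Numerator = 210.46 + 36.13 + 115.35 = 361.94 thousand.
Denominator = 2,898.52 + 36.13 = 2,934.65 thousand.
Broad rate = 361.94 / 2,934.65 = 12.33%.
Headline unemployment rate = 210.46 / 2,898.52 = 7.26%.

Broad underutilization rate ≈ 12.33%; headline unemployment rate ≈ 7.26%.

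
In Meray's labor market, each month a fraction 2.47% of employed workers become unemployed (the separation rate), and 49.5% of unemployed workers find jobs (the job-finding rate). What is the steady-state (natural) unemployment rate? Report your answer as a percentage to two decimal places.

At steady state the flows balance: s·E = f·U, so U/(E+U) = s/(s+f).
u* = 2.47 / (2.47 + 49.5) = 2.47 / 51.97 = 4.75%.

Steady-state unemployment rate ≈ 4.75%.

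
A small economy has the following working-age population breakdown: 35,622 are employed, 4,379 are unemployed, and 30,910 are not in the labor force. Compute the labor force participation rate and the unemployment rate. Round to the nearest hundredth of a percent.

Labor force = employed + unemployed = 35,622 + 4,379 = 40,001.
Working-age population = 40,001 + 30,910 = 70,911.
Unemployment rate = 4,379 / 40,001 = 10.95%.
Labor force participation rate = 40,001 / 70,911 = 56.41%.

Labor force participation rate ≈ 56.41%; unemployment rate ≈ 10.95%.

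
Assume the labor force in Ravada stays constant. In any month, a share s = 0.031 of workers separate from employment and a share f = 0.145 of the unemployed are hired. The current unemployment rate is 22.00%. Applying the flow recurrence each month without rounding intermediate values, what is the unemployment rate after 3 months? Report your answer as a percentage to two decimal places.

Unemployment rate after three months ≈ 20.07%.

With a fixed labor force, u_{t+1} = u_t + s·(1−u_t) − f·u_t = u_t·(1−s−f) + s.
Here 1−s−f = 0.824 and s = 0.031.
u_1 = 0.220000 × 0.824 + 0.031 = 0.212280.
u_2 = 0.212280 × 0.824 + 0.031 = 0.205919.
u_3 = 0.205919 × 0.824 + 0.031 = 0.200677.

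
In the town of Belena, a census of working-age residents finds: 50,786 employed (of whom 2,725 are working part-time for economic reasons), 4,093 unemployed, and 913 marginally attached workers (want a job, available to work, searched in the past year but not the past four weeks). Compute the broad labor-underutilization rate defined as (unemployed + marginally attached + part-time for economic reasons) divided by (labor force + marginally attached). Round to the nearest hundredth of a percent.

Labor force = 50,786 + 4,093 = 54,879.
Numerator = 4,093 + 913 + 2,725 = 7,731.
Denominator = 54,879 + 913 = 55,792.
Broad rate = 7,731 / 55,792 = 13.86%.

Broad underutilization rate ≈ 13.86%.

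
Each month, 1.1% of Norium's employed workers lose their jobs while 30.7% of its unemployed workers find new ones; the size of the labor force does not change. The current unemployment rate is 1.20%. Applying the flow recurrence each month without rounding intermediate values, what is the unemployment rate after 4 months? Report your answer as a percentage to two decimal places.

With a fixed labor force, u_{t+1} = u_t + s·(1−u_t) − f·u_t = u_t·(1−s−f) + s.
Here 1−s−f = 0.682 and s = 0.011.
u_1 = 0.012000 × 0.682 + 0.011 = 0.019184.
u_2 = 0.019184 × 0.682 + 0.011 = 0.024083.
u_3 = 0.024083 × 0.682 + 0.011 = 0.027425.
u_4 = 0.027425 × 0.682 + 0.011 = 0.029704.

Unemployment rate after four months ≈ 2.97%.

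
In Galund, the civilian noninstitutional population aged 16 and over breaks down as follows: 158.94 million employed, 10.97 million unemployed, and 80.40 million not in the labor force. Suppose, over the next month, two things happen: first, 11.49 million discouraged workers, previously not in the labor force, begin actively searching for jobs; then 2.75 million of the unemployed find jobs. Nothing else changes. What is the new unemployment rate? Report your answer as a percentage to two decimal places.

Initially, labor force = 158.94 + 10.97 = 169.91 million, so u = 10.97/169.91 = 6.46%.
After the first change, unemployed and labor force both rise by 11.49 → E = 158.94, U = 22.46, labor force = 181.40 million.
After the second change, unemployed falls and employed rises by 2.75; labor force unchanged → E = 161.69, U = 19.71, labor force = 181.40 million.
New unemployment rate = 19.71 / 181.40 = 10.87%.

New unemployment rate ≈ 10.87%.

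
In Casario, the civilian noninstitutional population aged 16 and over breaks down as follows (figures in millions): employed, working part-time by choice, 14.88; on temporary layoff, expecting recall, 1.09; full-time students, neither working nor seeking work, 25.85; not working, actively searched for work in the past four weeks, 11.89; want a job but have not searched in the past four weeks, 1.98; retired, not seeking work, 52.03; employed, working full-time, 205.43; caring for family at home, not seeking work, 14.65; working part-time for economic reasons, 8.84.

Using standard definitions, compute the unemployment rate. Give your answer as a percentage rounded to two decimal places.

Unemployment rate ≈ 5.36%.

Employed = 14.88 + 205.43 + 8.84 = 229.15 million (anyone who worked, including part-time for economic reasons, counts as employed).
Unemployed = 1.09 + 11.89 = 12.98 million (jobless and actively searching, or on temporary layoff).
Labor force = 229.15 + 12.98 = 242.13 million.
Unemployment rate = 12.98 / 242.13 = 5.36%.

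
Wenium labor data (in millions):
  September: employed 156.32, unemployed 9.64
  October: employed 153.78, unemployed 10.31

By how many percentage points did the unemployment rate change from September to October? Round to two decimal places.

September: labor force = 156.32 + 9.64 = 165.96; u = 9.64/165.96 = 5.81%.
October: labor force = 153.78 + 10.31 = 164.09; u = 10.31/164.09 = 6.28%.
Change = 6.28% − 5.81% = +0.47 pp.

The unemployment rate changed by +0.47 percentage points.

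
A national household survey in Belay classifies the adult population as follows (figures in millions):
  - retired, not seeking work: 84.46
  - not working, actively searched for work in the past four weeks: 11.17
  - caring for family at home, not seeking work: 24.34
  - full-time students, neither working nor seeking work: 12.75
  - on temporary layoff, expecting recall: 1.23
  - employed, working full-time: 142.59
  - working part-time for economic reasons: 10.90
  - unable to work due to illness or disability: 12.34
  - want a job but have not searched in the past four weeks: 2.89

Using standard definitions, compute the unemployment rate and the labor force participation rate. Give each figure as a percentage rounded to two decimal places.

Employed = 142.59 + 10.90 = 153.49 million (anyone who worked, including part-time for economic reasons, counts as employed).
Unemployed = 11.17 + 1.23 = 12.40 million (jobless and actively searching, or on temporary layoff).
Labor force = 153.49 + 12.40 = 165.89 million.
Not in labor force = 84.46 + 24.34 + 12.75 + 12.34 + 2.89 = 136.78 million (those not working and not actively searching are outside the labor force — including those who want a job but have given up searching).
Civilian working-age population = 165.89 + 136.78 = 302.67 million.
Unemployment rate = 12.40 / 165.89 = 7.47%.
Labor force participation rate = 165.89 / 302.67 = 54.81%.

Unemployment rate ≈ 7.47%; labor force participation rate ≈ 54.81%.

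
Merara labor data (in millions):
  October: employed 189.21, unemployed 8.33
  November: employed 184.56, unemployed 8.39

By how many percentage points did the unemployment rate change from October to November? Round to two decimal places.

The unemployment rate changed by +0.13 percentage points.

October: labor force = 189.21 + 8.33 = 197.54; u = 8.33/197.54 = 4.22%.
November: labor force = 184.56 + 8.39 = 192.95; u = 8.39/192.95 = 4.35%.
Change = 4.35% − 4.22% = +0.13 pp.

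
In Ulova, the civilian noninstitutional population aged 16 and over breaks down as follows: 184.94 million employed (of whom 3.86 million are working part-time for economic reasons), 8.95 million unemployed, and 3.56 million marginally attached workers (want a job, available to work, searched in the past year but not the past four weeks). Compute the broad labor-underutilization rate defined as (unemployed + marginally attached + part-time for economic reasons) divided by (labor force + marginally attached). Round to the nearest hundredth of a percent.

Broad underutilization rate ≈ 8.29%.

Labor force = 184.94 + 8.95 = 193.89 million.
Numerator = 8.95 + 3.56 + 3.86 = 16.37 million.
Denominator = 193.89 + 3.56 = 197.45 million.
Broad rate = 16.37 / 197.45 = 8.29%.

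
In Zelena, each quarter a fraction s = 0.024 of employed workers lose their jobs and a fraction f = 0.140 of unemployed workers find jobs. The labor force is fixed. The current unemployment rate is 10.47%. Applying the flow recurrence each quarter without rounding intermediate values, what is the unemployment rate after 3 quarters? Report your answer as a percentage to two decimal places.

With a fixed labor force, u_{t+1} = u_t + s·(1−u_t) − f·u_t = u_t·(1−s−f) + s.
Here 1−s−f = 0.836 and s = 0.024.
u_1 = 0.104700 × 0.836 + 0.024 = 0.111529.
u_2 = 0.111529 × 0.836 + 0.024 = 0.117238.
u_3 = 0.117238 × 0.836 + 0.024 = 0.122011.

Unemployment rate after three quarters ≈ 12.20%.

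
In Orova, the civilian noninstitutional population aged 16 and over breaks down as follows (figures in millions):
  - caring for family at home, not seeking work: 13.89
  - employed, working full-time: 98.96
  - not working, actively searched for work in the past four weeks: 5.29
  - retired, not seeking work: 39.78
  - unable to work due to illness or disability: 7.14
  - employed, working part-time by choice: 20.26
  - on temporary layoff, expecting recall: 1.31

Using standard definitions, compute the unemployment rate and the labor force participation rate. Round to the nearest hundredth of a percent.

Employed = 98.96 + 20.26 = 119.22 million.
Unemployed = 5.29 + 1.31 = 6.60 million (jobless and actively searching, or on temporary layoff).
Labor force = 119.22 + 6.60 = 125.82 million.
Not in labor force = 13.89 + 39.78 + 7.14 = 60.81 million (those not working and not actively searching are outside the labor force).
Civilian working-age population = 125.82 + 60.81 = 186.63 million.
Unemployment rate = 6.60 / 125.82 = 5.25%.
Labor force participation rate = 125.82 / 186.63 = 67.42%.

Unemployment rate ≈ 5.25%; labor force participation rate ≈ 67.42%.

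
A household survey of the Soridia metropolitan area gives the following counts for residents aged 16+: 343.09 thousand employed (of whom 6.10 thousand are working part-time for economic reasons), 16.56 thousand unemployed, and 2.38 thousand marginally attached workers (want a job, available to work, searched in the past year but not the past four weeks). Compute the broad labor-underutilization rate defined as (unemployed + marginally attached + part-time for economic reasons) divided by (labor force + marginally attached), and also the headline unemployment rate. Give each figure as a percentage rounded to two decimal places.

Broad underutilization rate ≈ 6.92%; headline unemployment rate ≈ 4.60%.

Labor force = 343.09 + 16.56 = 359.65 thousand.
Numerator = 16.56 + 2.38 + 6.10 = 25.04 thousand.
Denominator = 359.65 + 2.38 = 362.03 thousand.
Broad rate = 25.04 / 362.03 = 6.92%.
Headline unemployment rate = 16.56 / 359.65 = 4.60%.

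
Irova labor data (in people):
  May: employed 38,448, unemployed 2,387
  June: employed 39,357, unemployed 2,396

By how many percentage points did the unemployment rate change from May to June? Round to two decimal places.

The unemployment rate changed by −0.11 percentage points.

May: labor force = 38,448 + 2,387 = 40,835; u = 2,387/40,835 = 5.85%.
June: labor force = 39,357 + 2,396 = 41,753; u = 2,396/41,753 = 5.74%.
Change = 5.74% − 5.85% = −0.11 pp.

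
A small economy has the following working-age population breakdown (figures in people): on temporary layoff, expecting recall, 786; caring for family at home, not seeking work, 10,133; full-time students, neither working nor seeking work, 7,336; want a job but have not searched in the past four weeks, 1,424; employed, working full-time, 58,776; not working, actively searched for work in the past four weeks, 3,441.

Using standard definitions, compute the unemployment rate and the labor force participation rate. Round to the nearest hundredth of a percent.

Employed = 58,776.
Unemployed = 786 + 3,441 = 4,227 (jobless and actively searching, or on temporary layoff).
Labor force = 58,776 + 4,227 = 63,003.
Not in labor force = 10,133 + 7,336 + 1,424 = 18,893 (those not working and not actively searching are outside the labor force — including those who want a job but have given up searching).
Civilian working-age population = 63,003 + 18,893 = 81,896.
Unemployment rate = 4,227 / 63,003 = 6.71%.
Labor force participation rate = 63,003 / 81,896 = 76.93%.

Unemployment rate ≈ 6.71%; labor force participation rate ≈ 76.93%.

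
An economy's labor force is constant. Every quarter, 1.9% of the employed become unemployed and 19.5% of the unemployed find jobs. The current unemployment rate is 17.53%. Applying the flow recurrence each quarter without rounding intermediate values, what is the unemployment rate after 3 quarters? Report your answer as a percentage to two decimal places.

Unemployment rate after three quarters ≈ 13.08%.

With a fixed labor force, u_{t+1} = u_t + s·(1−u_t) − f·u_t = u_t·(1−s−f) + s.
Here 1−s−f = 0.786 and s = 0.019.
u_1 = 0.175300 × 0.786 + 0.019 = 0.156786.
u_2 = 0.156786 × 0.786 + 0.019 = 0.142234.
u_3 = 0.142234 × 0.786 + 0.019 = 0.130796.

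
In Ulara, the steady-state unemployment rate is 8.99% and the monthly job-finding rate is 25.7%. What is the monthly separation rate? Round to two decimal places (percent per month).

From u* = s/(s+f): s = u·f/(1−u).
s = 0.0899 × 25.7 / (1 − 0.0899) = 2.3104 / 0.9101 ≈ 2.54% per month.

Separation rate ≈ 2.54% per month.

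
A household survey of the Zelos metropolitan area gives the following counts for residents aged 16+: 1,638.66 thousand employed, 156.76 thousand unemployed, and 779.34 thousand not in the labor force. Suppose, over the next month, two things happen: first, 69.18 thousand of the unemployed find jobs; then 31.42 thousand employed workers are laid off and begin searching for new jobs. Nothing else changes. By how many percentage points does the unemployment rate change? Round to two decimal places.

The unemployment rate changes by −2.10 percentage points.

Initially, labor force = 1,638.66 + 156.76 = 1,795.42 thousand, so u = 156.76/1,795.42 = 8.73%.
After the first change, unemployed falls and employed rises by 69.18; labor force unchanged → E = 1,707.84, U = 87.58, labor force = 1,795.42 thousand.
After the second change, employed falls and unemployed rises by 31.42; labor force unchanged → E = 1,676.42, U = 119.00, labor force = 1,795.42 thousand.
New unemployment rate = 119.00 / 1,795.42 = 6.63%.
Change = 6.63% − 8.73% = −2.10 percentage points.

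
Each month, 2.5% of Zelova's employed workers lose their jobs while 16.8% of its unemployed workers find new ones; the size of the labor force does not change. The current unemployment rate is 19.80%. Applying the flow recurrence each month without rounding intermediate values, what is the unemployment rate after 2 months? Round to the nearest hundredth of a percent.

With a fixed labor force, u_{t+1} = u_t + s·(1−u_t) − f·u_t = u_t·(1−s−f) + s.
Here 1−s−f = 0.807 and s = 0.025.
u_1 = 0.198000 × 0.807 + 0.025 = 0.184786.
u_2 = 0.184786 × 0.807 + 0.025 = 0.174122.

Unemployment rate after two months ≈ 17.41%.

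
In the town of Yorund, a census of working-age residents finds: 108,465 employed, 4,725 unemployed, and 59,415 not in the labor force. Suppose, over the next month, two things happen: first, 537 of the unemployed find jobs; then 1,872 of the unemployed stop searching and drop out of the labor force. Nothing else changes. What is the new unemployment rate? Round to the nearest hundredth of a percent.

New unemployment rate ≈ 2.08%.

Initially, labor force = 108,465 + 4,725 = 113,190, so u = 4,725/113,190 = 4.17%.
After the first change, unemployed falls and employed rises by 537; labor force unchanged → E = 109,002, U = 4,188, labor force = 113,190.
After the second change, unemployed and labor force both fall by 1,872 → E = 109,002, U = 2,316, labor force = 111,318.
New unemployment rate = 2,316 / 111,318 = 2.08%.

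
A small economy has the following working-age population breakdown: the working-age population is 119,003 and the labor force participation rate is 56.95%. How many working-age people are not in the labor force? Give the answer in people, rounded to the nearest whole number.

Share not in the labor force = 1 − 0.5695 = 0.4305.
Not in labor force = 0.4305 × 119,003 ≈ 51,231.

About 51,231 are not in the labor force.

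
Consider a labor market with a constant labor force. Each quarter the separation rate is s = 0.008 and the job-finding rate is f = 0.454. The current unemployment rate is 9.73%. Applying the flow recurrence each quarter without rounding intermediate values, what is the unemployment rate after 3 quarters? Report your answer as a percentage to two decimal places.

Unemployment rate after three quarters ≈ 2.98%.

With a fixed labor force, u_{t+1} = u_t + s·(1−u_t) − f·u_t = u_t·(1−s−f) + s.
Here 1−s−f = 0.538 and s = 0.008.
u_1 = 0.097300 × 0.538 + 0.008 = 0.060347.
u_2 = 0.060347 × 0.538 + 0.008 = 0.040467.
u_3 = 0.040467 × 0.538 + 0.008 = 0.029771.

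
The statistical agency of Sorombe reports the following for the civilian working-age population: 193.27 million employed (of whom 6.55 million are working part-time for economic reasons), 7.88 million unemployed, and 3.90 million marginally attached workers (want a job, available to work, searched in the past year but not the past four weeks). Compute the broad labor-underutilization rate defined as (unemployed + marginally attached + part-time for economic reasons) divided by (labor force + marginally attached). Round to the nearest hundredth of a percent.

Broad underutilization rate ≈ 8.94%.

Labor force = 193.27 + 7.88 = 201.15 million.
Numerator = 7.88 + 3.90 + 6.55 = 18.33 million.
Denominator = 201.15 + 3.90 = 205.05 million.
Broad rate = 18.33 / 205.05 = 8.94%.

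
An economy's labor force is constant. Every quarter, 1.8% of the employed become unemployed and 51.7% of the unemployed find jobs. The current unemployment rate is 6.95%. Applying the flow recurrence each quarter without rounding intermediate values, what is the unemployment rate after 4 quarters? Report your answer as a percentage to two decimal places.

With a fixed labor force, u_{t+1} = u_t + s·(1−u_t) − f·u_t = u_t·(1−s−f) + s.
Here 1−s−f = 0.465 and s = 0.018.
u_1 = 0.069500 × 0.465 + 0.018 = 0.050318.
u_2 = 0.050318 × 0.465 + 0.018 = 0.041398.
u_3 = 0.041398 × 0.465 + 0.018 = 0.037250.
u_4 = 0.037250 × 0.465 + 0.018 = 0.035321.

Unemployment rate after four quarters ≈ 3.53%.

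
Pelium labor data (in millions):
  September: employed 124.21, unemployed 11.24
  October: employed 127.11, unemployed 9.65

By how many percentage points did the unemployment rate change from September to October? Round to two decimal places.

September: labor force = 124.21 + 11.24 = 135.45; u = 11.24/135.45 = 8.30%.
October: labor force = 127.11 + 9.65 = 136.76; u = 9.65/136.76 = 7.06%.
Change = 7.06% − 8.30% = −1.24 pp.

The unemployment rate changed by −1.24 percentage points.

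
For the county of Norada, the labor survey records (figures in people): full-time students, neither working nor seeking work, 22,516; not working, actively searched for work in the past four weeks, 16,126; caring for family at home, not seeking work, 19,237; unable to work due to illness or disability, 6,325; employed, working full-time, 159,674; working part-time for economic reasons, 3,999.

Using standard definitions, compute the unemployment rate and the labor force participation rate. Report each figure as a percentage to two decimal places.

Unemployment rate ≈ 8.97%; labor force participation rate ≈ 78.90%.

Employed = 159,674 + 3,999 = 163,673 (anyone who worked, including part-time for economic reasons, counts as employed).
Unemployed = 16,126.
Labor force = 163,673 + 16,126 = 179,799.
Not in labor force = 22,516 + 19,237 + 6,325 = 48,078 (those not working and not actively searching are outside the labor force).
Civilian working-age population = 179,799 + 48,078 = 227,877.
Unemployment rate = 16,126 / 179,799 = 8.97%.
Labor force participation rate = 179,799 / 227,877 = 78.90%.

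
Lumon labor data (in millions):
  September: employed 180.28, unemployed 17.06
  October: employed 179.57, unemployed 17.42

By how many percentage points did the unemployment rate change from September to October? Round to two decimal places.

September: labor force = 180.28 + 17.06 = 197.34; u = 17.06/197.34 = 8.64%.
October: labor force = 179.57 + 17.42 = 196.99; u = 17.42/196.99 = 8.84%.
Change = 8.84% − 8.64% = +0.20 pp.

The unemployment rate changed by +0.20 percentage points.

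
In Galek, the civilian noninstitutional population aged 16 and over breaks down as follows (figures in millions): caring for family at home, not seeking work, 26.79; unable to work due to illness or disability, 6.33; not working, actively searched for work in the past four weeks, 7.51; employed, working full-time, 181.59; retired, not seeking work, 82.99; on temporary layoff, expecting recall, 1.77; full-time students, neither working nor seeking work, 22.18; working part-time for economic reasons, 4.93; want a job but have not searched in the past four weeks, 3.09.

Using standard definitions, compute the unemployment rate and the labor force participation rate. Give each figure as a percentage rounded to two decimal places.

Employed = 181.59 + 4.93 = 186.52 million (anyone who worked, including part-time for economic reasons, counts as employed).
Unemployed = 7.51 + 1.77 = 9.28 million (jobless and actively searching, or on temporary layoff).
Labor force = 186.52 + 9.28 = 195.80 million.
Not in labor force = 26.79 + 6.33 + 82.99 + 22.18 + 3.09 = 141.38 million (those not working and not actively searching are outside the labor force — including those who want a job but have given up searching).
Civilian working-age population = 195.80 + 141.38 = 337.18 million.
Unemployment rate = 9.28 / 195.80 = 4.74%.
Labor force participation rate = 195.80 / 337.18 = 58.07%.

Unemployment rate ≈ 4.74%; labor force participation rate ≈ 58.07%.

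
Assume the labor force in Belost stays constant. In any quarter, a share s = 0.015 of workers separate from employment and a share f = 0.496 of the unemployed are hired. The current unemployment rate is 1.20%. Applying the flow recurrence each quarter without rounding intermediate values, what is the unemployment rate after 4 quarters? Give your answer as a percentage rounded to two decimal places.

Unemployment rate after four quarters ≈ 2.84%.

With a fixed labor force, u_{t+1} = u_t + s·(1−u_t) − f·u_t = u_t·(1−s−f) + s.
Here 1−s−f = 0.489 and s = 0.015.
u_1 = 0.012000 × 0.489 + 0.015 = 0.020868.
u_2 = 0.020868 × 0.489 + 0.015 = 0.025204.
u_3 = 0.025204 × 0.489 + 0.015 = 0.027325.
u_4 = 0.027325 × 0.489 + 0.015 = 0.028362.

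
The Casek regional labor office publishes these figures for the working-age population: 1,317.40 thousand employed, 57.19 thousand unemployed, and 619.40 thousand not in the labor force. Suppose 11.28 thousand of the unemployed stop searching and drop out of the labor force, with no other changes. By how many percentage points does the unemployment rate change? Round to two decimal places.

The unemployment rate changes by −0.79 percentage points.

Initially, labor force = 1,317.40 + 57.19 = 1,374.59 thousand, so u = 57.19/1,374.59 = 4.16%.
After the change, unemployed and labor force both fall by 11.28 → E = 1,317.40, U = 45.91, labor force = 1,363.31 thousand.
New unemployment rate = 45.91 / 1,363.31 = 3.37%.
Change = 3.37% − 4.16% = −0.79 percentage points.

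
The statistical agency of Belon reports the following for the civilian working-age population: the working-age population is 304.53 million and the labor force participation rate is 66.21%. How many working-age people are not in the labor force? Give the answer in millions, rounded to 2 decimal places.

Share not in the labor force = 1 − 0.6621 = 0.3379.
Not in labor force = 0.3379 × 304.53 ≈ 102.90 million.

About 102.90 million are not in the labor force.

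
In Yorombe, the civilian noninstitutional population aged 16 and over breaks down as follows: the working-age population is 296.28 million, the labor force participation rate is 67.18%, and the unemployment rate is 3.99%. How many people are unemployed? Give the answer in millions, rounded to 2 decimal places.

About 7.94 million are unemployed.

Labor force = 0.6718 × 296.28 = 199.04 million.
Unemployed = 0.0399 × 199.04 ≈ 7.94 million.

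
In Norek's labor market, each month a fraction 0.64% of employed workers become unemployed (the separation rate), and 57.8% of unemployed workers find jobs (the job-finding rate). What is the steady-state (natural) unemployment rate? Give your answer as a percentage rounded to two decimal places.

Steady-state unemployment rate ≈ 1.10%.

At steady state the flows balance: s·E = f·U, so U/(E+U) = s/(s+f).
u* = 0.64 / (0.64 + 57.8) = 0.64 / 58.44 = 1.10%.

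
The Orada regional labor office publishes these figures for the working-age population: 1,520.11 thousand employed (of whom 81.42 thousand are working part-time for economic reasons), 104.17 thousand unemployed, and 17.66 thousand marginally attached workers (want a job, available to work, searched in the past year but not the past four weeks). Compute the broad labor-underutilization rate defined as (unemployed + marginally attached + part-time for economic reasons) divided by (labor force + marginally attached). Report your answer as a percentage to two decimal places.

Labor force = 1,520.11 + 104.17 = 1,624.28 thousand.
Numerator = 104.17 + 17.66 + 81.42 = 203.25 thousand.
Denominator = 1,624.28 + 17.66 = 1,641.94 thousand.
Broad rate = 203.25 / 1,641.94 = 12.38%.

Broad underutilization rate ≈ 12.38%.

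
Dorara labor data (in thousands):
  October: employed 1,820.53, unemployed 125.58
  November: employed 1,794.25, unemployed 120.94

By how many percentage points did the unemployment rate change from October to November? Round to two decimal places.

The unemployment rate changed by −0.14 percentage points.

October: labor force = 1,820.53 + 125.58 = 1,946.11; u = 125.58/1,946.11 = 6.45%.
November: labor force = 1,794.25 + 120.94 = 1,915.19; u = 120.94/1,915.19 = 6.31%.
Change = 6.31% − 6.45% = −0.14 pp.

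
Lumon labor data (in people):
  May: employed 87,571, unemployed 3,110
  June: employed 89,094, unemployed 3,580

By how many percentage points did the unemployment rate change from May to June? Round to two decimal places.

The unemployment rate changed by +0.43 percentage points.

May: labor force = 87,571 + 3,110 = 90,681; u = 3,110/90,681 = 3.43%.
June: labor force = 89,094 + 3,580 = 92,674; u = 3,580/92,674 = 3.86%.
Change = 3.86% − 3.43% = +0.43 pp.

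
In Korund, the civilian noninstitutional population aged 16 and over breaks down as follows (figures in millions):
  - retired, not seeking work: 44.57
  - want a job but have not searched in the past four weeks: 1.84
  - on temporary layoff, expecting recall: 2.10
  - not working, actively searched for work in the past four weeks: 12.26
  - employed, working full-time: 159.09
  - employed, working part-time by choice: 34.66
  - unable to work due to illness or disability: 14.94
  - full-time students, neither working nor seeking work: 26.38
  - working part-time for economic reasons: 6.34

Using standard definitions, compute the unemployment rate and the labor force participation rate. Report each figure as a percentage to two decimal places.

Unemployment rate ≈ 6.70%; labor force participation rate ≈ 70.97%.

Employed = 159.09 + 34.66 + 6.34 = 200.09 million (anyone who worked, including part-time for economic reasons, counts as employed).
Unemployed = 2.10 + 12.26 = 14.36 million (jobless and actively searching, or on temporary layoff).
Labor force = 200.09 + 14.36 = 214.45 million.
Not in labor force = 44.57 + 1.84 + 14.94 + 26.38 = 87.73 million (those not working and not actively searching are outside the labor force — including those who want a job but have given up searching).
Civilian working-age population = 214.45 + 87.73 = 302.18 million.
Unemployment rate = 14.36 / 214.45 = 6.70%.
Labor force participation rate = 214.45 / 302.18 = 70.97%.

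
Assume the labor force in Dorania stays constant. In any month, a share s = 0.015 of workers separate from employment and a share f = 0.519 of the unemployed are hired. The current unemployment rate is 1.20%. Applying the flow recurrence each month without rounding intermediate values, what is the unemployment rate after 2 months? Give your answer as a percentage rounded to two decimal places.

With a fixed labor force, u_{t+1} = u_t + s·(1−u_t) − f·u_t = u_t·(1−s−f) + s.
Here 1−s−f = 0.466 and s = 0.015.
u_1 = 0.012000 × 0.466 + 0.015 = 0.020592.
u_2 = 0.020592 × 0.466 + 0.015 = 0.024596.

Unemployment rate after two months ≈ 2.46%.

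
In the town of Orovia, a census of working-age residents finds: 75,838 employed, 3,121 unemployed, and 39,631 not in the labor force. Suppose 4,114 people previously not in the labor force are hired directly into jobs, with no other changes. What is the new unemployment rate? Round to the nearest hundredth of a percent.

Initially, labor force = 75,838 + 3,121 = 78,959, so u = 3,121/78,959 = 3.95%.
After the change, employed and labor force both rise by 4,114; unemployed unchanged → E = 79,952, U = 3,121, labor force = 83,073.
New unemployment rate = 3,121 / 83,073 = 3.76%.

New unemployment rate ≈ 3.76%.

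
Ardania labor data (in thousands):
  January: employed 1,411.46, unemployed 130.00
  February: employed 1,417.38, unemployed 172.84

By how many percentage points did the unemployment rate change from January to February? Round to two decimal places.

The unemployment rate changed by +2.44 percentage points.

January: labor force = 1,411.46 + 130.00 = 1,541.46; u = 130.00/1,541.46 = 8.43%.
February: labor force = 1,417.38 + 172.84 = 1,590.22; u = 172.84/1,590.22 = 10.87%.
Change = 10.87% − 8.43% = +2.44 pp.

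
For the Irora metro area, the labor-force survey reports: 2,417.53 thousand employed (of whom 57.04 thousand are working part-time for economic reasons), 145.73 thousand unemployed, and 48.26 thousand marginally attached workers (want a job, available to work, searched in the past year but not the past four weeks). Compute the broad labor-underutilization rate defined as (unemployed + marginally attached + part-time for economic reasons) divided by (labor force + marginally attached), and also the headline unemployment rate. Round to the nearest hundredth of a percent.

Broad underutilization rate ≈ 9.61%; headline unemployment rate ≈ 5.69%.

Labor force = 2,417.53 + 145.73 = 2,563.26 thousand.
Numerator = 145.73 + 48.26 + 57.04 = 251.03 thousand.
Denominator = 2,563.26 + 48.26 = 2,611.52 thousand.
Broad rate = 251.03 / 2,611.52 = 9.61%.
Headline unemployment rate = 145.73 / 2,563.26 = 5.69%.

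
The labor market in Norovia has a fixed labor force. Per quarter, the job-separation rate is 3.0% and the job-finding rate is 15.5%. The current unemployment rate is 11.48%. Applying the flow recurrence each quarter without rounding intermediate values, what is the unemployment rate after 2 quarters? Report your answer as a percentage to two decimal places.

With a fixed labor force, u_{t+1} = u_t + s·(1−u_t) − f·u_t = u_t·(1−s−f) + s.
Here 1−s−f = 0.815 and s = 0.030.
u_1 = 0.114800 × 0.815 + 0.030 = 0.123562.
u_2 = 0.123562 × 0.815 + 0.030 = 0.130703.

Unemployment rate after two quarters ≈ 13.07%.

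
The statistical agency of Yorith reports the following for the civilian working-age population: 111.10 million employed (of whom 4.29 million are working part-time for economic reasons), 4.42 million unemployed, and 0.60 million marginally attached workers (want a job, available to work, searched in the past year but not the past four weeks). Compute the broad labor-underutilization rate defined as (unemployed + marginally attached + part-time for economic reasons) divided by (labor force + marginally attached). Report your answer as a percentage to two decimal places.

Labor force = 111.10 + 4.42 = 115.52 million.
Numerator = 4.42 + 0.60 + 4.29 = 9.31 million.
Denominator = 115.52 + 0.60 = 116.12 million.
Broad rate = 9.31 / 116.12 = 8.02%.

Broad underutilization rate ≈ 8.02%.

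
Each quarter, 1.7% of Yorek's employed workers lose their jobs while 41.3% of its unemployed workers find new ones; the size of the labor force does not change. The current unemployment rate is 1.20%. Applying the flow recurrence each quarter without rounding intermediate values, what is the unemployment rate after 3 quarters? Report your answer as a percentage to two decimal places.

With a fixed labor force, u_{t+1} = u_t + s·(1−u_t) − f·u_t = u_t·(1−s−f) + s.
Here 1−s−f = 0.570 and s = 0.017.
u_1 = 0.012000 × 0.570 + 0.017 = 0.023840.
u_2 = 0.023840 × 0.570 + 0.017 = 0.030589.
u_3 = 0.030589 × 0.570 + 0.017 = 0.034436.

Unemployment rate after three quarters ≈ 3.44%.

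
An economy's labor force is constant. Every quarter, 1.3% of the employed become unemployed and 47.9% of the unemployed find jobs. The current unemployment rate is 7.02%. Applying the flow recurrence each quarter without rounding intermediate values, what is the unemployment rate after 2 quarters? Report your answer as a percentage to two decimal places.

With a fixed labor force, u_{t+1} = u_t + s·(1−u_t) − f·u_t = u_t·(1−s−f) + s.
Here 1−s−f = 0.508 and s = 0.013.
u_1 = 0.070200 × 0.508 + 0.013 = 0.048662.
u_2 = 0.048662 × 0.508 + 0.013 = 0.037720.

Unemployment rate after two quarters ≈ 3.77%.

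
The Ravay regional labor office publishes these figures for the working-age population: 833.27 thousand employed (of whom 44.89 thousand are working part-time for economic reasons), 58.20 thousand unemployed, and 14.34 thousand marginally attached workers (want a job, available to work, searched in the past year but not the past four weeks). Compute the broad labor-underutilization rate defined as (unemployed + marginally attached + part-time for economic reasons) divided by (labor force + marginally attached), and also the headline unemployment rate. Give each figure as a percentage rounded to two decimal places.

Labor force = 833.27 + 58.20 = 891.47 thousand.
Numerator = 58.20 + 14.34 + 44.89 = 117.43 thousand.
Denominator = 891.47 + 14.34 = 905.81 thousand.
Broad rate = 117.43 / 905.81 = 12.96%.
Headline unemployment rate = 58.20 / 891.47 = 6.53%.

Broad underutilization rate ≈ 12.96%; headline unemployment rate ≈ 6.53%.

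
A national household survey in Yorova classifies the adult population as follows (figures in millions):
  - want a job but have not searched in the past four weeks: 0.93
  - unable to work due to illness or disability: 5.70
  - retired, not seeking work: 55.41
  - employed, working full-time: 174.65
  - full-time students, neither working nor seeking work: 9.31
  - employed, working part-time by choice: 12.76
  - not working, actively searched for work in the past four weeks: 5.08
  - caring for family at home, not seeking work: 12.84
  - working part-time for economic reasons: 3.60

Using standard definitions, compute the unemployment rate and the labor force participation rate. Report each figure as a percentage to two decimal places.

Unemployment rate ≈ 2.59%; labor force participation rate ≈ 69.96%.

Employed = 174.65 + 12.76 + 3.60 = 191.01 million (anyone who worked, including part-time for economic reasons, counts as employed).
Unemployed = 5.08 million.
Labor force = 191.01 + 5.08 = 196.09 million.
Not in labor force = 0.93 + 5.70 + 55.41 + 9.31 + 12.84 = 84.19 million (those not working and not actively searching are outside the labor force — including those who want a job but have given up searching).
Civilian working-age population = 196.09 + 84.19 = 280.28 million.
Unemployment rate = 5.08 / 196.09 = 2.59%.
Labor force participation rate = 196.09 / 280.28 = 69.96%.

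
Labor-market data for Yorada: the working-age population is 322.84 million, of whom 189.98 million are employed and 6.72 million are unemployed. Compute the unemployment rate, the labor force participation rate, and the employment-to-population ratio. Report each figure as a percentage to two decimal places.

Unemployment rate ≈ 3.42%; labor force participation rate ≈ 60.93%; employment-population ratio ≈ 58.85%.

Labor force = employed + unemployed = 189.98 + 6.72 = 196.70 million.
Unemployment rate = 6.72 / 196.70 = 3.42%.
Labor force participation rate = 196.70 / 322.84 = 60.93%.
Employment-population ratio = 189.98 / 322.84 = 58.85%.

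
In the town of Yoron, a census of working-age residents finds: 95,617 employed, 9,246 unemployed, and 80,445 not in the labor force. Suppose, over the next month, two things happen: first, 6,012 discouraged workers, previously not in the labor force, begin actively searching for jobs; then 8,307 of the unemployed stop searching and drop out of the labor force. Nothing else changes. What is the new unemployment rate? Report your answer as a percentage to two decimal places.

New unemployment rate ≈ 6.78%.

Initially, labor force = 95,617 + 9,246 = 104,863, so u = 9,246/104,863 = 8.82%.
After the first change, unemployed and labor force both rise by 6,012 → E = 95,617, U = 15,258, labor force = 110,875.
After the second change, unemployed and labor force both fall by 8,307 → E = 95,617, U = 6,951, labor force = 102,568.
New unemployment rate = 6,951 / 102,568 = 6.78%.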